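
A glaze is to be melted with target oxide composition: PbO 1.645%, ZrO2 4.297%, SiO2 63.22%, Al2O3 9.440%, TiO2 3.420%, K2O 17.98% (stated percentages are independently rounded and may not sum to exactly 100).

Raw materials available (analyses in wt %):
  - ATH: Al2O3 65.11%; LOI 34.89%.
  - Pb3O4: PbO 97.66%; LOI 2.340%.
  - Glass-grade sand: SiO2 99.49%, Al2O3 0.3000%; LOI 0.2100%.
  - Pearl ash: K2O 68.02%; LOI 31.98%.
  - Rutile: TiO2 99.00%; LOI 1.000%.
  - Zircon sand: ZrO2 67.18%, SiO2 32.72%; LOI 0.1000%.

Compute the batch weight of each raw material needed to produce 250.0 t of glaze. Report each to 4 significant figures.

Batch per 250.0 t glaze:
  ATH: 35.54 t
  Pb3O4: 4.211 t
  Glass-grade sand: 153.6 t
  Pearl ash: 66.08 t
  Rutile: 8.636 t
  Zircon sand: 15.99 t
Total batch = 284.1 t; LOI loss = 34.06 t; yield = 88.01%

The whole derivation runs at exact precision at every stage. Values along the way are printed rounded to 4 significant digits in the working — every reported result includes exactly one rounding. Derived quantities, including six oxide percentages, totals, ignition loss, yield, glass mass, are recomputed from the weighed amounts at 250.0 t of glass at full precision, as set out in question or answer.
Target oxide masses per 250.0 t glaze:
  PbO: 1.645% × 250.0 = 4.112 t
  ZrO2: 4.297% × 250.0 = 10.74 t
  SiO2: 63.22% × 250.0 = 158.0 t
  Al2O3: 9.440% × 250.0 = 23.60 t
  TiO2: 3.420% × 250.0 = 8.550 t
  K2O: 17.98% × 250.0 = 44.95 t
Checking each oxide sum with the batch weights as given, under the basis named above (sum by sum, the targets are met inside rounding margins):
  PbO: 4.211·0.9766 = 4.112 t (target 4.112 t)
  ZrO2: 15.99·0.6718 = 10.74 t (target 10.74 t)
  SiO2: 153.6·0.9949 + 15.99·0.3272 = 158.0 t (target 158.0 t)
  Al2O3: 35.54·0.6511 + 153.6·0.003000 = 23.60 t (target 23.60 t)
  TiO2: 8.636·0.9900 = 8.550 t (target 8.550 t)
  K2O: 66.08·0.6802 = 44.95 t (target 44.95 t)
Mass balance on the glass: whole batch net of LOI = 250.0 t (summing oxide targets gives 250.0 t; with the basis standing at 250.0 t — deltas are rounding alone).
Summing the batch: Σ batch = 284.1 t; ignition loss, Σ(batch × LOI) = 34.06 t; yield: glass divided by total = 88.01%.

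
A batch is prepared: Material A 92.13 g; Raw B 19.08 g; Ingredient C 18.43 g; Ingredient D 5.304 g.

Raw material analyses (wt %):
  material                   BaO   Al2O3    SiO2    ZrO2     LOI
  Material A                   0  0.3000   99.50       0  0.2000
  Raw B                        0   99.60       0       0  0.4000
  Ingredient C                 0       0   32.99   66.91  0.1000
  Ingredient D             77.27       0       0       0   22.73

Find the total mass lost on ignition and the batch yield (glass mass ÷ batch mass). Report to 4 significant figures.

LOI loss = 1.485 g; glass = 133.5 g; yield = 98.90%

Full float precision is maintained in all steps; intermediates are printed (rounded to four significant digits) in the working — each reported number carries a single rounding. All derived quantities, including glass mass, yield, the totals, ignition loss, the four compositions, are computed using the weight values at 133.5 g of glass at full precision, as written in the question or the answer.
Ignition loss by material:
  Material A: 92.13 × 0.002000 = 0.1843 g
  Raw B: 19.08 × 0.004000 = 0.07632 g
  Ingredient C: 18.43 × 0.001000 = 0.01843 g
  Ingredient D: 5.304 × 0.2273 = 1.206 g
Total LOI = 1.485 g
Glass = batch − LOI = 134.9 − 1.485 = 133.5 g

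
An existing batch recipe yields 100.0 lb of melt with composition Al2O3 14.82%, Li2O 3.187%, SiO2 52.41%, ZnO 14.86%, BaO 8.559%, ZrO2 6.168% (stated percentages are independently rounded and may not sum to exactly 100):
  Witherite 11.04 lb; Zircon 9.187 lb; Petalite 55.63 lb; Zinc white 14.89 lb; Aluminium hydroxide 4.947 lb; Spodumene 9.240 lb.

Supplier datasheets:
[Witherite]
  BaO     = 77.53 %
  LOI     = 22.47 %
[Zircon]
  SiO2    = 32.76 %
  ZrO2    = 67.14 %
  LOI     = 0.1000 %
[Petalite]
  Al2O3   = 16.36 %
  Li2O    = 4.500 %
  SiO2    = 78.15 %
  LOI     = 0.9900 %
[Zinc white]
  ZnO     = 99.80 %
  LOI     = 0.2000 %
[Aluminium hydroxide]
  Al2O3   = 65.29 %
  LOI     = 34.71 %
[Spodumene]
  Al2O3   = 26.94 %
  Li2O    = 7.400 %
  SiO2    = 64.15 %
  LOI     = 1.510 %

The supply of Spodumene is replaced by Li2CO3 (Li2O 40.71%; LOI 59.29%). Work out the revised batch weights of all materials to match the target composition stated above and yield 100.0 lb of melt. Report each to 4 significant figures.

All arithmetic carries full float precision in every operation; intermediates are displayed rounded to 4 significant digits alongside each step — every reported number sees exactly one rounding; the derived quantities, which include ignition loss, the yield, net glass mass, six oxide percentages, totals, are computed in full float precision, as written in the problem or answer text, starting from the weights at 100.0 lb of glass.
Oxide-by-oxide targets in 100.0 lb melt:
  Al2O3: 14.82% × 100.0 = 14.82 lb
  Li2O: 3.187% × 100.0 = 3.187 lb
  SiO2: 52.41% × 100.0 = 52.41 lb
  ZnO: 14.86% × 100.0 = 14.86 lb
  BaO: 8.559% × 100.0 = 8.559 lb
  ZrO2: 6.168% × 100.0 = 6.168 lb
Checking each oxide sum from the weights as reported, at the basis given (every target is met by its sum inside rounding margins):
  Al2O3: 63.21·0.1636 + 6.859·0.6529 = 14.82 lb (target 14.82 lb)
  Li2O: 63.21·0.04500 + 0.8412·0.4071 = 3.187 lb (target 3.187 lb)
  SiO2: 9.187·0.3276 + 63.21·0.7815 = 52.41 lb (target 52.41 lb)
  ZnO: 14.89·0.9980 = 14.86 lb (target 14.86 lb)
  BaO: 11.04·0.7753 = 8.559 lb (target 8.559 lb)
  ZrO2: 9.187·0.6714 = 6.168 lb (target 6.168 lb)
Consistency of the glass mass: the batch minus its LOI: 100.0 lb (oxide target masses add up to 100.0 lb; basis as stated: 100.0 lb — rounding explains the deltas).
Summing the batch: Σ batch = 106.0 lb; the LOI term Σ batch·LOI equals 6.025 lb; yield = glass ÷ total batch = 94.32%.

Revised batch per 100.0 lb melt:
  Witherite: 11.04 lb
  Zircon: 9.187 lb
  Petalite: 63.21 lb
  Zinc white: 14.89 lb
  Aluminium hydroxide: 6.859 lb
  Li2CO3: 0.8412 lb
Total batch = 106.0 lb; LOI loss = 6.025 lb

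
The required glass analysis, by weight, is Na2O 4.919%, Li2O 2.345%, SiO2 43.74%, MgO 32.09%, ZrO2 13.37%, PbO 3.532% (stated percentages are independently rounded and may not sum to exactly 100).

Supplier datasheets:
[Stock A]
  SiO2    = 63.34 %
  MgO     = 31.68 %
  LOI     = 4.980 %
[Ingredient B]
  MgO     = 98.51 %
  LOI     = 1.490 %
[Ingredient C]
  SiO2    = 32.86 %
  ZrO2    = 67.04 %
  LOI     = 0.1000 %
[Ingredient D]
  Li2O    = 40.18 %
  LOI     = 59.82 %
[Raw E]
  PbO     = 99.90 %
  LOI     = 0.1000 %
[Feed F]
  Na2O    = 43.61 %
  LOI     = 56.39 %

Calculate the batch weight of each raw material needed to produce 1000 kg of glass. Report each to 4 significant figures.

Working values are displayed rounded to 4 significant figures within the worked lines — all arithmetic keeps exact precision through every step; every reported result takes just one rounding. Derived quantities (ignition loss, glass mass, totals, the yield, the six compositions) are recomputed in full precision from the weighed amounts per 1000 kg of glass exactly as shown in question or answer.
Target oxide masses per 1000 kg glass:
  Na2O: 4.919% × 1000 = 49.19 kg
  Li2O: 2.345% × 1000 = 23.45 kg
  SiO2: 43.74% × 1000 = 437.4 kg
  MgO: 32.09% × 1000 = 320.9 kg
  ZrO2: 13.37% × 1000 = 133.7 kg
  PbO: 3.532% × 1000 = 35.32 kg
Balance tally, oxide-wise, working from each reported weight, on the stated basis (target by target, the sums agree inside rounding margins):
  Na2O: 112.8·0.4361 = 49.19 kg (target 49.19 kg)
  Li2O: 58.36·0.4018 = 23.45 kg (target 23.45 kg)
  SiO2: 587.1·0.6334 + 199.4·0.3286 = 437.4 kg (target 437.4 kg)
  MgO: 587.1·0.3168 + 136.9·0.9851 = 320.9 kg (target 320.9 kg)
  ZrO2: 199.4·0.6704 = 133.7 kg (target 133.7 kg)
  PbO: 35.36·0.9990 = 35.32 kg (target 35.32 kg)
Mass balance on the glass: batch Σ − ignition loss = 999.9 kg (the targets, summed, come to 1000 kg; stated basis 1000 kg — gaps are rounding artifacts).
Batch grand total — Σ batch = 1130 kg; LOI removed, Σ of batch·LOI: 130.0 kg; yield = glass ÷ total batch = 88.49%.

Batch per 1000 kg glass:
  Stock A: 587.1 kg
  Ingredient B: 136.9 kg
  Ingredient C: 199.4 kg
  Ingredient D: 58.36 kg
  Raw E: 35.36 kg
  Feed F: 112.8 kg
Total batch = 1130 kg; LOI loss = 130.0 kg; yield = 88.49%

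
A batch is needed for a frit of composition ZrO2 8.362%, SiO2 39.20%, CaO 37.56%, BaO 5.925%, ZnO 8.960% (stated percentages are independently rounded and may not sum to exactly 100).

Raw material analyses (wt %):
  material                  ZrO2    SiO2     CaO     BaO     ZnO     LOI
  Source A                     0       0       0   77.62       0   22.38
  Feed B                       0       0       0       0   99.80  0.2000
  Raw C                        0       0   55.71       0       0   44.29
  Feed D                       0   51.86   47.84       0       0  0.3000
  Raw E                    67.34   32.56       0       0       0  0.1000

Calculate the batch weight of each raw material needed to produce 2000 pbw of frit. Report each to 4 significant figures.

Batch per 2000 pbw frit:
  Source A: 152.7 pbw
  Feed B: 179.6 pbw
  Raw C: 184.1 pbw
  Feed D: 1356 pbw
  Raw E: 248.4 pbw
Total batch = 2121 pbw; LOI loss = 120.4 pbw; yield = 94.32%

Values along the way are displayed, with 4-significant-figure rounding, on the page; exact precision is carried at every stage. A single rounding produces every reported figure; derived quantities, which include ignition loss, yield, five oxide percentages, totals, net glass mass, are carried at full precision, precisely as stated by the problem or answer text, from the batch weights for 2000 pbw of glass.
Target oxide masses per 2000 pbw frit:
  ZrO2: 8.362% × 2000 = 167.2 pbw
  SiO2: 39.20% × 2000 = 784.0 pbw
  CaO: 37.56% × 2000 = 751.2 pbw
  BaO: 5.925% × 2000 = 118.5 pbw
  ZnO: 8.960% × 2000 = 179.2 pbw
Verifying the oxide balance working from each reported weight, per the basis as stated (every target is met by its sum exact up to rounding of places):
  ZrO2: 248.4·0.6734 = 167.3 pbw (target 167.2 pbw)
  SiO2: 1356·0.5186 + 248.4·0.3256 = 784.1 pbw (target 784.0 pbw)
  CaO: 184.1·0.5571 + 1356·0.4784 = 751.3 pbw (target 751.2 pbw)
  BaO: 152.7·0.7762 = 118.5 pbw (target 118.5 pbw)
  ZnO: 179.6·0.9980 = 179.2 pbw (target 179.2 pbw)
The glass-mass cross-check: total batch − LOI = 2000 pbw (the targets, summed, come to 2000 pbw; stated basis 2000 pbw — deltas are rounding alone).
Total batch = Σ batch = 2121 pbw; the LOI term Σ batch·LOI equals 120.4 pbw; as yield: glass ÷ batch → 94.32%.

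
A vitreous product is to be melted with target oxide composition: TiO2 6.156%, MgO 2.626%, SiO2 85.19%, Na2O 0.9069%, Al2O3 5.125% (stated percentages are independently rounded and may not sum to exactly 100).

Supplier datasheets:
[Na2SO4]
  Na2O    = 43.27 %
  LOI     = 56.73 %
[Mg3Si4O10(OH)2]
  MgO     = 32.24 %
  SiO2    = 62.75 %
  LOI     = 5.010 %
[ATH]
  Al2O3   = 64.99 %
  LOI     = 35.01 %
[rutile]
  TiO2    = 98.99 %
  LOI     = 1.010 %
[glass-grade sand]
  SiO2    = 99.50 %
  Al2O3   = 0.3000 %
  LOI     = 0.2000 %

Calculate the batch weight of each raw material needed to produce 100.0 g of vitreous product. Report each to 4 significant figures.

Batch per 100.0 g vitreous product:
  Na2SO4: 2.096 g
  Mg3Si4O10(OH)2: 8.145 g
  ATH: 7.514 g
  rutile: 6.219 g
  glass-grade sand: 80.48 g
Total batch = 104.5 g; LOI loss = 4.452 g; yield = 95.74%

Intermediates are printed rounded to four significant digits as written — all arithmetic keeps full precision end to end — exactly one rounding goes into every reported number — all derived quantities, including LOI, glass mass, the totals, the five compositions, yield, are carried from the batch weights at 100.0 g of glass in full float precision as given in the question or the answer.
Target oxide masses per 100.0 g vitreous product:
  TiO2: 6.156% × 100.0 = 6.156 g
  MgO: 2.626% × 100.0 = 2.626 g
  SiO2: 85.19% × 100.0 = 85.19 g
  Na2O: 0.9069% × 100.0 = 0.9069 g
  Al2O3: 5.125% × 100.0 = 5.125 g
Per-oxide balance check applying the batch weights above, relative to the basis at hand (delivered sums recover each target exact up to rounding of places):
  TiO2: 6.219·0.9899 = 6.156 g (target 6.156 g)
  MgO: 8.145·0.3224 = 2.626 g (target 2.626 g)
  SiO2: 8.145·0.6275 + 80.48·0.9950 = 85.19 g (target 85.19 g)
  Na2O: 2.096·0.4327 = 0.9069 g (target 0.9069 g)
  Al2O3: 7.514·0.6499 + 80.48·0.003000 = 5.125 g (target 5.125 g)
Auditing the glass mass value: Σ batch − LOI loss = 100.0 g (the Σ of target masses is 100.0 g; the stated basis being 100.0 g — differing by rounding only).
Batch grand total — Σ batch = 104.5 g; LOI loss = Σ batch·LOI = 4.452 g; yield: glass divided by total = 95.74%.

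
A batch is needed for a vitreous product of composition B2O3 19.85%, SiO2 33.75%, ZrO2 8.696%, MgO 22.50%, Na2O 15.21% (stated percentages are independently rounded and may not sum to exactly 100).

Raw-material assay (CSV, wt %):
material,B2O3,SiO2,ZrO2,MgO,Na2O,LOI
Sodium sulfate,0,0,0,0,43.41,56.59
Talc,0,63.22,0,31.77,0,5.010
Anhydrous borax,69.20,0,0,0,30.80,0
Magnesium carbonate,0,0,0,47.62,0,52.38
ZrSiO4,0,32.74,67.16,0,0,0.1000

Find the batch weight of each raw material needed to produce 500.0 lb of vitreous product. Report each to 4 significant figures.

All arithmetic maintains full precision at every stage. Values along the way are printed, with 4-significant-figure rounding, alongside each step. Each reported number is rounded only once. All derived quantities are computed from the weighed amounts at 500.0 lb of glass at full precision (totals, ignition loss, five oxide percentages, yield, glass mass), as set out in the question or the answer.
Target masses of each oxide per 500.0 lb vitreous product:
  B2O3: 19.85% × 500.0 = 99.25 lb
  SiO2: 33.75% × 500.0 = 168.8 lb
  ZrO2: 8.696% × 500.0 = 43.48 lb
  MgO: 22.50% × 500.0 = 112.5 lb
  Na2O: 15.21% × 500.0 = 76.05 lb
Verifying the oxide balance given the weights on record, relative to the basis at hand (every target is met by its sum up to rounding of the answer):
  B2O3: 143.4·0.6920 = 99.23 lb (target 99.25 lb)
  SiO2: 233.4·0.6322 + 64.74·0.3274 = 168.8 lb (target 168.8 lb)
  ZrO2: 64.74·0.6716 = 43.48 lb (target 43.48 lb)
  MgO: 233.4·0.3177 + 80.53·0.4762 = 112.5 lb (target 112.5 lb)
  Na2O: 73.43·0.4341 + 143.4·0.3080 = 76.04 lb (target 76.05 lb)
Auditing the glass mass value: total charge less LOI = 500.0 lb (summing oxide targets gives 500.0 lb; the stated basis being 500.0 lb — any gap is answer rounding).
Batch total: Σ batch = 595.5 lb; loss to ignition Σ batch·LOI = 95.49 lb; yield: glass divided by total = 83.96%.

Batch per 500.0 lb vitreous product:
  Sodium sulfate: 73.43 lb
  Talc: 233.4 lb
  Anhydrous borax: 143.4 lb
  Magnesium carbonate: 80.53 lb
  ZrSiO4: 64.74 lb
Total batch = 595.5 lb; LOI loss = 95.49 lb; yield = 83.96%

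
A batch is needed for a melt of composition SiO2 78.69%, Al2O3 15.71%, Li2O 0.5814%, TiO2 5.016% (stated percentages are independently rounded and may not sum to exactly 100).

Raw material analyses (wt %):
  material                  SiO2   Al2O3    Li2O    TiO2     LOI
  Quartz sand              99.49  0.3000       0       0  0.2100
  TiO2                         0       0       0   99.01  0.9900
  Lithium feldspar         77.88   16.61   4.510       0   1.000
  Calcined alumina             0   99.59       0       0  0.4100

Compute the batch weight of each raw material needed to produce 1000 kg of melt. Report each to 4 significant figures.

The intermediate values are shown, with 4-significant-figure rounding, at each printed step; the whole derivation maintains full precision at each step — every reported figure is rounded exactly once; all derived quantities, including yield, the totals, LOI, the four compositions, glass mass, are rebuilt from the weighed amounts per 1000 kg of glass in full precision as they appear in question or answer.
Oxide mass targets, per 1000 kg melt:
  SiO2: 78.69% × 1000 = 786.9 kg
  Al2O3: 15.71% × 1000 = 157.1 kg
  Li2O: 0.5814% × 1000 = 5.814 kg
  TiO2: 5.016% × 1000 = 50.16 kg
Per-oxide balance check working from each reported weight, for the quoted basis mass (sum by sum, the targets are met up to rounding of the answer):
  SiO2: 690.0·0.9949 + 128.9·0.7788 = 786.9 kg (target 786.9 kg)
  Al2O3: 690.0·0.003000 + 128.9·0.1661 + 134.2·0.9959 = 157.1 kg (target 157.1 kg)
  Li2O: 128.9·0.04510 = 5.813 kg (target 5.814 kg)
  TiO2: 50.66·0.9901 = 50.16 kg (target 50.16 kg)
Glass mass check: batch total minus LOI = 1000 kg (targets for the oxides total 1000 kg; with the basis standing at 1000 kg — any gap is answer rounding).
Adding the batch up: Σ batch = 1004 kg; LOI removed, Σ of batch·LOI: 3.790 kg; as yield: glass ÷ batch → 99.62%.

Batch per 1000 kg melt:
  Quartz sand: 690.0 kg
  TiO2: 50.66 kg
  Lithium feldspar: 128.9 kg
  Calcined alumina: 134.2 kg
Total batch = 1004 kg; LOI loss = 3.790 kg; yield = 99.62%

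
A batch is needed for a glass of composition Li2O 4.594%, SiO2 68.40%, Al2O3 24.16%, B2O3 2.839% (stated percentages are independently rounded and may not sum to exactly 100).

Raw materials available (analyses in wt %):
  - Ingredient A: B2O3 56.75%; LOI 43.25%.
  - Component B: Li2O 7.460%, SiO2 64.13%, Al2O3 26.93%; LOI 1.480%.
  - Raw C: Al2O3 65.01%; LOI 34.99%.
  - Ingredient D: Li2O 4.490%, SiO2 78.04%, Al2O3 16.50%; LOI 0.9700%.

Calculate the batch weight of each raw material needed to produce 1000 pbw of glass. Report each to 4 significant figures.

All internal work keeps full float precision all the way through — mid-chain values are shown rounded to four significant figures as written; every reported value undergoes a single rounding; derived quantities, which include yield, ignition loss, the totals, glass mass, the four compositions, are computed at full precision, as quoted within either problem or answer, starting from the weights at 1000 pbw of glass.
The oxide mass targets at 1000 pbw glass:
  Li2O: 4.594% × 1000 = 45.94 pbw
  SiO2: 68.40% × 1000 = 684.0 pbw
  Al2O3: 24.16% × 1000 = 241.6 pbw
  B2O3: 2.839% × 1000 = 28.39 pbw
Sums-versus-targets review using the reported weights, at the basis given (summed amounts equal target values within answer rounding):
  Li2O: 174.7·0.07460 + 732.9·0.04490 = 45.94 pbw (target 45.94 pbw)
  SiO2: 174.7·0.6413 + 732.9·0.7804 = 684.0 pbw (target 684.0 pbw)
  Al2O3: 174.7·0.2693 + 113.3·0.6501 + 732.9·0.1650 = 241.6 pbw (target 241.6 pbw)
  B2O3: 50.03·0.5675 = 28.39 pbw (target 28.39 pbw)
Mass balance on the glass: the batch minus its LOI: 1000 pbw (the targets, summed, come to 999.9 pbw; basis as stated: 1000 pbw — rounding explains the deltas).
Batch grand total — Σ batch = 1071 pbw; loss to ignition Σ batch·LOI = 70.98 pbw; glass ÷ batch gives a yield of 93.37%.

Batch per 1000 pbw glass:
  Ingredient A: 50.03 pbw
  Component B: 174.7 pbw
  Raw C: 113.3 pbw
  Ingredient D: 732.9 pbw
Total batch = 1071 pbw; LOI loss = 70.98 pbw; yield = 93.37%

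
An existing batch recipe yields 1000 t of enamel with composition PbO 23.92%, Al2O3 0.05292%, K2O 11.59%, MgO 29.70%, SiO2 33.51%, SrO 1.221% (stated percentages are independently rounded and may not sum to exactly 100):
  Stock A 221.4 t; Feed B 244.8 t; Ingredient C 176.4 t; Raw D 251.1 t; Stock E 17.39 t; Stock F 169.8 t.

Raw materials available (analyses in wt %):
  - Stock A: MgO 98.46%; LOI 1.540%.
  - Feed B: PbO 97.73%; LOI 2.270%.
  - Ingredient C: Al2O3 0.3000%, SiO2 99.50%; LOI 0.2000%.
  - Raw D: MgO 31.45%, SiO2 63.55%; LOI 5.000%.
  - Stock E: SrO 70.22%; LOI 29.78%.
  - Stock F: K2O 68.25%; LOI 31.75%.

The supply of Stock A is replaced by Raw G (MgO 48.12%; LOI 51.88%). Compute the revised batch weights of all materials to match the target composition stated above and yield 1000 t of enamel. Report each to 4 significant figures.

Revised batch per 1000 t enamel:
  Raw G: 453.1 t
  Feed B: 244.8 t
  Ingredient C: 176.4 t
  Raw D: 251.1 t
  Stock E: 17.39 t
  Stock F: 169.8 t
Total batch = 1313 t; LOI loss = 312.6 t

All arithmetic carries full float precision end to end; values along the way are displayed, rounded to four significant digits, on the page; every reported number is rounded only once. The derived quantities, which include glass mass, LOI, six oxide percentages, totals, the yield, are re-derived at full precision, as they appear in the question or the answer, from the weighed amounts on 1000 t of glass.
Target oxide masses per 1000 t enamel:
  PbO: 23.92% × 1000 = 239.2 t
  Al2O3: 0.05292% × 1000 = 0.5292 t
  K2O: 11.59% × 1000 = 115.9 t
  MgO: 29.70% × 1000 = 297.0 t
  SiO2: 33.51% × 1000 = 335.1 t
  SrO: 1.221% × 1000 = 12.21 t
A balance pass over the oxides, on the weights just shown, versus the basis set out (sum by sum, the targets are met up to rounding of the answer):
  PbO: 244.8·0.9773 = 239.2 t (target 239.2 t)
  Al2O3: 176.4·0.003000 = 0.5292 t (target 0.5292 t)
  K2O: 169.8·0.6825 = 115.9 t (target 115.9 t)
  MgO: 453.1·0.4812 + 251.1·0.3145 = 297.0 t (target 297.0 t)
  SiO2: 176.4·0.9950 + 251.1·0.6355 = 335.1 t (target 335.1 t)
  SrO: 17.39·0.7022 = 12.21 t (target 12.21 t)
Consistency of the glass mass: total batch − LOI = 1000 t (oxide target masses add up to 999.9 t; basis as stated: 1000 t — a pure rounding effect).
Batch grand total — Σ batch = 1313 t; LOI removed, Σ of batch·LOI: 312.6 t; yield = glass ÷ total batch = 76.18%.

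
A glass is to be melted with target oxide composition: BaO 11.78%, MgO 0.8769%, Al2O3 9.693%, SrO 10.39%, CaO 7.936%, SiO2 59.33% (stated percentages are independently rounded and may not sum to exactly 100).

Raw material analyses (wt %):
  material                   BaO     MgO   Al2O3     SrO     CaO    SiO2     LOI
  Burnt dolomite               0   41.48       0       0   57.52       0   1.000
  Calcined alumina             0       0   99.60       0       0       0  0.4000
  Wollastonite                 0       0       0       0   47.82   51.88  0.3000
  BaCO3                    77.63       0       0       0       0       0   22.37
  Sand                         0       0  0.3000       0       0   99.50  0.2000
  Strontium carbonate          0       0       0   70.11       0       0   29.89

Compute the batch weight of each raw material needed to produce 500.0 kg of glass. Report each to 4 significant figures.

Intermediates are shown rounded to four significant digits within the worked lines. The working math runs at full precision at each step. A single rounding completes every reported figure; the derived quantities are rebuilt from the batch weights on 500.0 kg of glass at full precision (the yield, six oxide percentages, the totals, net glass mass, LOI) exactly as printed in question or answer.
Target oxide masses per 500.0 kg glass:
  BaO: 11.78% × 500.0 = 58.90 kg
  MgO: 0.8769% × 500.0 = 4.384 kg
  Al2O3: 9.693% × 500.0 = 48.46 kg
  SrO: 10.39% × 500.0 = 51.95 kg
  CaO: 7.936% × 500.0 = 39.68 kg
  SiO2: 59.33% × 500.0 = 296.6 kg
Checking each oxide sum with the batch weights as given, at the basis given (summed amounts equal target values exact up to rounding of places):
  BaO: 75.87·0.7763 = 58.90 kg (target 58.90 kg)
  MgO: 10.57·0.4148 = 4.384 kg (target 4.384 kg)
  Al2O3: 47.87·0.9960 + 261.5·0.003000 = 48.46 kg (target 48.46 kg)
  SrO: 74.10·0.7011 = 51.95 kg (target 51.95 kg)
  CaO: 10.57·0.5752 + 70.26·0.4782 = 39.68 kg (target 39.68 kg)
  SiO2: 70.26·0.5188 + 261.5·0.9950 = 296.6 kg (target 296.6 kg)
Glass mass check: net batch after ignition = 500.0 kg (targets for the oxides total 500.0 kg; basis as stated: 500.0 kg — differing by rounding only).
Batch grand total — Σ batch = 540.2 kg; LOI removed, Σ of batch·LOI: 40.15 kg; yield, glass over the total, = 92.57%.

Batch per 500.0 kg glass:
  Burnt dolomite: 10.57 kg
  Calcined alumina: 47.87 kg
  Wollastonite: 70.26 kg
  BaCO3: 75.87 kg
  Sand: 261.5 kg
  Strontium carbonate: 74.10 kg
Total batch = 540.2 kg; LOI loss = 40.15 kg; yield = 92.57%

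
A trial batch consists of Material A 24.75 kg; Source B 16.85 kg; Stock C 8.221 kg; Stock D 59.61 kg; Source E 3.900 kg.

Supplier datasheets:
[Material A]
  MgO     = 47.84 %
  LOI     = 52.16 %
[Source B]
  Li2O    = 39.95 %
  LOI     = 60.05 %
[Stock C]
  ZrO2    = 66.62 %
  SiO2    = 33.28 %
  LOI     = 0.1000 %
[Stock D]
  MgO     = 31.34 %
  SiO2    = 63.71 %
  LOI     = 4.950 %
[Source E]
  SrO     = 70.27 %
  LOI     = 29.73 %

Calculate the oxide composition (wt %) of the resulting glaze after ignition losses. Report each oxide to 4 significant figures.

Mid-chain values appear rounded off to 4 significant figures in the printout; the working math holds exact precision throughout. A single rounding yields every reported result; all derived quantities (totals, ignition loss, glass mass, the five compositions, yield) are re-derived at full precision from the batch weights on 86.18 kg of glass precisely as stated by the question or the answer.
Delivered oxide masses:
  Li2O: 16.85·0.3995 = 6.732 kg
  MgO: 24.75·0.4784 + 59.61·0.3134 = 30.52 kg
  ZrO2: 8.221·0.6662 = 5.477 kg
  SiO2: 8.221·0.3328 + 59.61·0.6371 = 40.71 kg
  SrO: 3.900·0.7027 = 2.741 kg
LOI: 24.75·0.5216 + 16.85·0.6005 + 8.221·0.001000 + 59.61·0.04950 + 3.900·0.2973 = 27.15 kg
The glass mass, total less LOI, = 113.3 − 27.15 = 86.18 kg (consistent with Σ oxide mass)
wt % = 100 × oxide mass / glass mass

Glass mass = 86.18 kg (batch 113.3 − LOI 27.15).
Composition: Li2O 7.811%, MgO 35.41%, ZrO2 6.355%, SiO2 47.24%, SrO 3.180%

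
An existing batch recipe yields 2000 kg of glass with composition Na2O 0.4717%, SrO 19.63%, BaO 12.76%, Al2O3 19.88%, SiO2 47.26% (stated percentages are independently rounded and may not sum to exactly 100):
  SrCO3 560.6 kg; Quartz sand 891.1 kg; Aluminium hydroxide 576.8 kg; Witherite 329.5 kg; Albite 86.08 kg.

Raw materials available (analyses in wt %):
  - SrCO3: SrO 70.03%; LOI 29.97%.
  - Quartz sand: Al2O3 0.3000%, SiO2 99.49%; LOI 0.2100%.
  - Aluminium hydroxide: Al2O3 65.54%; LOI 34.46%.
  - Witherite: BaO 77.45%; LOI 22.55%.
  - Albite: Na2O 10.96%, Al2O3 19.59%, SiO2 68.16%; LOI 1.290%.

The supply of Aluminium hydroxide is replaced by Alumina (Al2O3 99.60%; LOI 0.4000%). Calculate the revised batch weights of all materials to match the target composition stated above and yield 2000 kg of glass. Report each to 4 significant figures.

Revised batch per 2000 kg glass:
  SrCO3: 560.6 kg
  Quartz sand: 891.1 kg
  Alumina: 379.6 kg
  Witherite: 329.5 kg
  Albite: 86.08 kg
Total batch = 2247 kg; LOI loss = 246.8 kg

Full float precision is carried in all steps; values along the way appear rounded to four significant digits within the worked lines. Every reported figure receives exactly one rounding — the derived quantities are computed starting from the weights per 2000 kg of glass at exact precision (the five compositions, glass mass, totals, ignition loss, yield), precisely as stated by either problem or answer.
Target masses of each oxide per 2000 kg glass:
  Na2O: 0.4717% × 2000 = 9.434 kg
  SrO: 19.63% × 2000 = 392.6 kg
  BaO: 12.76% × 2000 = 255.2 kg
  Al2O3: 19.88% × 2000 = 397.6 kg
  SiO2: 47.26% × 2000 = 945.2 kg
Oxide-by-oxide audit per the reported batch figures, for the quoted basis mass (each sum matches its target mass given rounding of the digits):
  Na2O: 86.08·0.1096 = 9.434 kg (target 9.434 kg)
  SrO: 560.6·0.7003 = 392.6 kg (target 392.6 kg)
  BaO: 329.5·0.7745 = 255.2 kg (target 255.2 kg)
  Al2O3: 891.1·0.003000 + 379.6·0.9960 + 86.08·0.1959 = 397.6 kg (target 397.6 kg)
  SiO2: 891.1·0.9949 + 86.08·0.6816 = 945.2 kg (target 945.2 kg)
Glass mass check: Σ batch − LOI loss = 2000 kg (summing oxide targets gives 2000 kg; versus the stated basis of 2000 kg — rounding explains the deltas).
Whole-batch sum: Σ batch = 2247 kg; loss to ignition Σ batch·LOI = 246.8 kg; glass ÷ batch gives a yield of 89.02%.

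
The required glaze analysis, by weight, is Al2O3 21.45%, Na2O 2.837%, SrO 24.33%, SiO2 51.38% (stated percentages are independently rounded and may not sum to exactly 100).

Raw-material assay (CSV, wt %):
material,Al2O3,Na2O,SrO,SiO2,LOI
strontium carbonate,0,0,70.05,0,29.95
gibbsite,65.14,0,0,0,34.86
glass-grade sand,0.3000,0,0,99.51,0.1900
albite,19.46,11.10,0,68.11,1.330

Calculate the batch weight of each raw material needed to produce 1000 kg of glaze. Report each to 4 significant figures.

Batch per 1000 kg glaze:
  strontium carbonate: 347.3 kg
  gibbsite: 251.4 kg
  glass-grade sand: 341.4 kg
  albite: 255.6 kg
Total batch = 1196 kg; LOI loss = 195.7 kg; yield = 83.63%

Working values are shown rounded to 4 significant digits as written. Every computation holds full float precision at every stage — exactly one rounding goes into each reported figure; derived quantities are rebuilt in full float precision (the yield, four oxide percentages, net glass mass, ignition loss, totals) from the batch weights on 1000 kg of glass as set out in question or answer.
Per-oxide target masses for 1000 kg glaze:
  Al2O3: 21.45% × 1000 = 214.5 kg
  Na2O: 2.837% × 1000 = 28.37 kg
  SrO: 24.33% × 1000 = 243.3 kg
  SiO2: 51.38% × 1000 = 513.8 kg
Checking each oxide sum applying the batch weights above, against the basis in use (summed amounts equal target values within answer rounding):
  Al2O3: 251.4·0.6514 + 341.4·0.003000 + 255.6·0.1946 = 214.5 kg (target 214.5 kg)
  Na2O: 255.6·0.1110 = 28.37 kg (target 28.37 kg)
  SrO: 347.3·0.7005 = 243.3 kg (target 243.3 kg)
  SiO2: 341.4·0.9951 + 255.6·0.6811 = 513.8 kg (target 513.8 kg)
Glass-mass sanity pass: whole batch net of LOI = 1000 kg (oxide target masses add up to 1000 kg; with the basis standing at 1000 kg — differing by rounding only).
Adding the batch up: Σ batch = 1196 kg; the LOI term Σ batch·LOI equals 195.7 kg; as yield: glass ÷ batch → 83.63%.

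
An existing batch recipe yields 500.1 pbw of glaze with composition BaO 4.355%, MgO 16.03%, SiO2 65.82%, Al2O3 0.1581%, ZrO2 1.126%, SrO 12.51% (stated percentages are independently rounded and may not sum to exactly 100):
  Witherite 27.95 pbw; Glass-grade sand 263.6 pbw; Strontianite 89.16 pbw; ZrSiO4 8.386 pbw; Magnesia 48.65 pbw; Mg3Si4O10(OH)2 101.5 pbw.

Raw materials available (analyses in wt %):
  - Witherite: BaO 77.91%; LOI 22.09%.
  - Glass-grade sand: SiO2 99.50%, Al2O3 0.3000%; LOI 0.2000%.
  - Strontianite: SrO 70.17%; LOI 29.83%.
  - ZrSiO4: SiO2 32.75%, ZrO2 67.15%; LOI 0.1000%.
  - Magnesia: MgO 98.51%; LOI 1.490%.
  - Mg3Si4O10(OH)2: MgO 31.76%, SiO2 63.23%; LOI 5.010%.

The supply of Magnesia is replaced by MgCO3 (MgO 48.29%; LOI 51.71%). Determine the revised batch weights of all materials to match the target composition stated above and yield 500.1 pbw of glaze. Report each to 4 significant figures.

Revised batch per 500.1 pbw glaze:
  Witherite: 27.95 pbw
  Glass-grade sand: 263.6 pbw
  Strontianite: 89.16 pbw
  ZrSiO4: 8.386 pbw
  MgCO3: 99.25 pbw
  Mg3Si4O10(OH)2: 101.5 pbw
Total batch = 589.8 pbw; LOI loss = 89.71 pbw

Values along the way are displayed, rounded to 4 significant figures, on the page. All internal work runs at full precision all the way through; a single rounding yields each reported figure; all derived quantities (net glass mass, the six compositions, LOI, the yield, totals) are re-derived at exact precision starting from the weights on 500.1 pbw of glass as they appear in either problem or answer.
The oxide mass targets at 500.1 pbw glaze:
  BaO: 4.355% × 500.1 = 21.78 pbw
  MgO: 16.03% × 500.1 = 80.17 pbw
  SiO2: 65.82% × 500.1 = 329.2 pbw
  Al2O3: 0.1581% × 500.1 = 0.7907 pbw
  ZrO2: 1.126% × 500.1 = 5.631 pbw
  SrO: 12.51% × 500.1 = 62.56 pbw
Per-oxide balance check applying the batch weights above, versus the basis set out (summed amounts equal target values once rounding is allowed for):
  BaO: 27.95·0.7791 = 21.78 pbw (target 21.78 pbw)
  MgO: 99.25·0.4829 + 101.5·0.3176 = 80.16 pbw (target 80.17 pbw)
  SiO2: 263.6·0.9950 + 8.386·0.3275 + 101.5·0.6323 = 329.2 pbw (target 329.2 pbw)
  Al2O3: 263.6·0.003000 = 0.7908 pbw (target 0.7907 pbw)
  ZrO2: 8.386·0.6715 = 5.631 pbw (target 5.631 pbw)
  SrO: 89.16·0.7017 = 62.56 pbw (target 62.56 pbw)
Auditing the glass mass value: batch total minus LOI = 500.1 pbw (the Σ of target masses is 500.1 pbw; with the basis standing at 500.1 pbw — any gap is answer rounding).
Total batch = Σ batch = 589.8 pbw; LOI removed, Σ of batch·LOI: 89.71 pbw; as yield: glass ÷ batch → 84.79%.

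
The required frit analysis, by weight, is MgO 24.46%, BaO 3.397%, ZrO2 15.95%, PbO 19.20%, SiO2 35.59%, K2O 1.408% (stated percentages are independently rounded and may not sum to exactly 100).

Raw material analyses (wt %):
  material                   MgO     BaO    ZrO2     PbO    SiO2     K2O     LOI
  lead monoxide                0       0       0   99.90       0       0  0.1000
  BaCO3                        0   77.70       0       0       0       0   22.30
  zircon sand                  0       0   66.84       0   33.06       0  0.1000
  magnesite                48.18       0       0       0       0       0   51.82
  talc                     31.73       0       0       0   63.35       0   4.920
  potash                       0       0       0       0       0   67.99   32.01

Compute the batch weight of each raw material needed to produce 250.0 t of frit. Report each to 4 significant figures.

Batch per 250.0 t frit:
  lead monoxide: 48.05 t
  BaCO3: 10.93 t
  zircon sand: 59.66 t
  magnesite: 54.93 t
  talc: 109.3 t
  potash: 5.177 t
Total batch = 288.0 t; LOI loss = 38.04 t; yield = 86.79%

Intermediates are shown, rounded to four significant figures, within the worked lines; every computation maintains exact precision at all times; a single rounding yields each reported value. Derived quantities (LOI, six oxide percentages, totals, yield, net glass mass) are re-derived starting from the weights at 250.0 t of glass at exact precision, as given in the question or the answer.
Oxide-by-oxide targets in 250.0 t frit:
  MgO: 24.46% × 250.0 = 61.15 t
  BaO: 3.397% × 250.0 = 8.492 t
  ZrO2: 15.95% × 250.0 = 39.88 t
  PbO: 19.20% × 250.0 = 48.00 t
  SiO2: 35.59% × 250.0 = 88.98 t
  K2O: 1.408% × 250.0 = 3.520 t
A balance pass over the oxides, given the weights on record, on the stated basis (oxide sums agree with the targets once rounding is allowed for):
  MgO: 54.93·0.4818 + 109.3·0.3173 = 61.15 t (target 61.15 t)
  BaO: 10.93·0.7770 = 8.493 t (target 8.492 t)
  ZrO2: 59.66·0.6684 = 39.88 t (target 39.88 t)
  PbO: 48.05·0.9990 = 48.00 t (target 48.00 t)
  SiO2: 59.66·0.3306 + 109.3·0.6335 = 88.97 t (target 88.98 t)
  K2O: 5.177·0.6799 = 3.520 t (target 3.520 t)
Glass-mass sanity pass: the batch minus its LOI: 250.0 t (targets for the oxides total 250.0 t; with the basis standing at 250.0 t — any gap is answer rounding).
Summing the batch: Σ batch = 288.0 t; LOI removed, Σ of batch·LOI: 38.04 t; the yield ratio, glass ÷ batch: 86.79%.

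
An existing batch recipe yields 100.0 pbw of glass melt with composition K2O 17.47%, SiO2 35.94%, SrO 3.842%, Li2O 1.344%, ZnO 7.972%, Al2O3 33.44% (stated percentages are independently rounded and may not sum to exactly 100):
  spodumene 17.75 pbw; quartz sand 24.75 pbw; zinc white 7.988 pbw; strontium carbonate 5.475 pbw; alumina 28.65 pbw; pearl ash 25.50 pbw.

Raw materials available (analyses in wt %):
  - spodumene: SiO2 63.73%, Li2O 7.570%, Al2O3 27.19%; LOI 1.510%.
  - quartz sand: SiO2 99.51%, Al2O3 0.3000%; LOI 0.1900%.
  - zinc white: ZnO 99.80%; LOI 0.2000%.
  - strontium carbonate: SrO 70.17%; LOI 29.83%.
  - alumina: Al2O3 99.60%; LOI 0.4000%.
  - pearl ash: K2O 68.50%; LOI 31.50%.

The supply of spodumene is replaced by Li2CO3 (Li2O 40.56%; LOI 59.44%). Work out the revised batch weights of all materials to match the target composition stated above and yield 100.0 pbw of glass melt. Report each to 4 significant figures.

Revised batch per 100.0 pbw glass melt:
  Li2CO3: 3.314 pbw
  quartz sand: 36.12 pbw
  zinc white: 7.988 pbw
  strontium carbonate: 5.475 pbw
  alumina: 33.47 pbw
  pearl ash: 25.50 pbw
Total batch = 111.9 pbw; LOI loss = 11.85 pbw

The whole derivation holds full precision from first step to last; in-progress results are rounded to 4 significant figures when displayed; every reported value is rounded only once; all derived quantities, which include the yield, net glass mass, LOI, the totals, the six compositions, are re-derived in full float precision, as written in the problem or answer text, from the weighed amounts on 100.0 pbw of glass.
The oxide mass targets at 100.0 pbw glass melt:
  K2O: 17.47% × 100.0 = 17.47 pbw
  SiO2: 35.94% × 100.0 = 35.94 pbw
  SrO: 3.842% × 100.0 = 3.842 pbw
  Li2O: 1.344% × 100.0 = 1.344 pbw
  ZnO: 7.972% × 100.0 = 7.972 pbw
  Al2O3: 33.44% × 100.0 = 33.44 pbw
Verifying the oxide balance from the weights as reported, under the basis named above (every target is met by its sum exact up to rounding of places):
  K2O: 25.50·0.6850 = 17.47 pbw (target 17.47 pbw)
  SiO2: 36.12·0.9951 = 35.94 pbw (target 35.94 pbw)
  SrO: 5.475·0.7017 = 3.842 pbw (target 3.842 pbw)
  Li2O: 3.314·0.4056 = 1.344 pbw (target 1.344 pbw)
  ZnO: 7.988·0.9980 = 7.972 pbw (target 7.972 pbw)
  Al2O3: 36.12·0.003000 + 33.47·0.9960 = 33.44 pbw (target 33.44 pbw)
Glass-mass bookkeeping: Σ batch − LOI loss = 100.0 pbw (the Σ of target masses is 100.0 pbw; the stated basis being 100.0 pbw — a pure rounding effect).
Summing the batch: Σ batch = 111.9 pbw; LOI loss = Σ batch·LOI = 11.85 pbw; yield = glass ÷ total batch = 89.40%.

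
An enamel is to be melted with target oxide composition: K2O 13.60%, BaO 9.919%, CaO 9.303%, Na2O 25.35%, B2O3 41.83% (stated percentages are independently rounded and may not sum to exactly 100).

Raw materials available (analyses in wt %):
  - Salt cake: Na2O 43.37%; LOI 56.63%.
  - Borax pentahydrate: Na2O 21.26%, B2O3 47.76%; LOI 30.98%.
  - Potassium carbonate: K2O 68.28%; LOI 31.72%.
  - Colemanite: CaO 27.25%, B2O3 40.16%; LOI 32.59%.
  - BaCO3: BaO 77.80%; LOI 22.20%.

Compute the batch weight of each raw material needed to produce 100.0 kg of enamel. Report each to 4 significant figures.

In-progress results are rounded to 4 significant digits when displayed — the whole derivation holds exact precision from start to finish; every reported number is rounded exactly once — derived quantities, including the totals, the five compositions, the yield, ignition loss, net glass mass, are re-derived from the weighed amounts for 100.0 kg of glass at full float precision exactly as shown in either problem or answer.
Target oxide masses per 100.0 kg enamel:
  K2O: 13.60% × 100.0 = 13.60 kg
  BaO: 9.919% × 100.0 = 9.919 kg
  CaO: 9.303% × 100.0 = 9.303 kg
  Na2O: 25.35% × 100.0 = 25.35 kg
  B2O3: 41.83% × 100.0 = 41.83 kg
Mass-balance tally per oxide with the batch weights as given, under the basis named above (every target is met by its sum net of answer rounding effects):
  K2O: 19.92·0.6828 = 13.60 kg (target 13.60 kg)
  BaO: 12.75·0.7780 = 9.920 kg (target 9.919 kg)
  CaO: 34.14·0.2725 = 9.303 kg (target 9.303 kg)
  Na2O: 29.59·0.4337 + 58.88·0.2126 = 25.35 kg (target 25.35 kg)
  B2O3: 58.88·0.4776 + 34.14·0.4016 = 41.83 kg (target 41.83 kg)
Glass-mass sanity pass: the batch minus its LOI: 100.0 kg (the Σ of target masses is 100.0 kg; versus the stated basis of 100.0 kg — gaps are rounding artifacts).
Batch grand total — Σ batch = 155.3 kg; the LOI term Σ batch·LOI equals 55.27 kg; yield: glass divided by total = 64.40%.

Batch per 100.0 kg enamel:
  Salt cake: 29.59 kg
  Borax pentahydrate: 58.88 kg
  Potassium carbonate: 19.92 kg
  Colemanite: 34.14 kg
  BaCO3: 12.75 kg
Total batch = 155.3 kg; LOI loss = 55.27 kg; yield = 64.40%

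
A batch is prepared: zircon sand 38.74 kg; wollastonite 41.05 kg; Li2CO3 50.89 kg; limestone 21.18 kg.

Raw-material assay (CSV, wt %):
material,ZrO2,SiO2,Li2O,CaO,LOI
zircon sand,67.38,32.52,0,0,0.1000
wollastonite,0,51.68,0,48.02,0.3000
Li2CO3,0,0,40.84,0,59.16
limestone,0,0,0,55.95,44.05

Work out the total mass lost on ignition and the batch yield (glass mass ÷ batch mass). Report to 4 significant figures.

All internal work keeps exact precision in all steps — the intermediate values are rounded to 4 significant figures when quoted; every reported result is rounded exactly once — the derived quantities (LOI, the four compositions, yield, the totals, glass mass) are recomputed at full float precision starting from the weights on 112.3 kg of glass, as set out in problem or answer.
Material-by-material LOI:
  zircon sand: 38.74 × 0.001000 = 0.03874 kg
  wollastonite: 41.05 × 0.003000 = 0.1231 kg
  Li2CO3: 50.89 × 0.5916 = 30.11 kg
  limestone: 21.18 × 0.4405 = 9.330 kg
Total LOI = 39.60 kg
Glass = batch − LOI = 151.9 − 39.60 = 112.3 kg

LOI loss = 39.60 kg; glass = 112.3 kg; yield = 73.92%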